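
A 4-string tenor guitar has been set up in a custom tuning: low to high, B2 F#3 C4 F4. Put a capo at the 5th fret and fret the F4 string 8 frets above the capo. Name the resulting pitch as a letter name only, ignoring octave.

F#

The capo raises the open F4 by 5 semitones to A#4; fretting 8 more gives F4 + 5 + 8 = F4 + 13 semitones, landing on F#.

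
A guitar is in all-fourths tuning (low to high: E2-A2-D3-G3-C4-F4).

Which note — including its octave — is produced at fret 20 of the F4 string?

Each fret is one semitone, so F4 + 20 = C#6.
(Equivalently spelled Db6.)

C#6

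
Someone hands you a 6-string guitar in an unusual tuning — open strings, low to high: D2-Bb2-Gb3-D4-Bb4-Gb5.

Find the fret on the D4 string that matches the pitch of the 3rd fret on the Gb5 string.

19

Fret 3 on Gb5 is MIDI 78 + 3 = 81 (A5). On the D4 string (open MIDI 62), that pitch is 81 − 62 = fret 19.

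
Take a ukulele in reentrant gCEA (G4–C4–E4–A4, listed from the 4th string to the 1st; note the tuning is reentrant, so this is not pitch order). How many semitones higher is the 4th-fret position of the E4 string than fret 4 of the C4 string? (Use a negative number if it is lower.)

4 semitones

E4 at fret 4 → G♯4 (MIDI 68); C4 at fret 4 → E4 (MIDI 64).
68 − 64 = 4, so the two pitches are 4 semitones apart.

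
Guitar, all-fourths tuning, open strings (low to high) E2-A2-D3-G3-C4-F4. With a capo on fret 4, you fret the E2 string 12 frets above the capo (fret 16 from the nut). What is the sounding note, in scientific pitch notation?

G#3

The capo raises the open E2 by 4 semitones to G#2; fretting 12 more gives E2 + 4 + 12 = E2 + 16 semitones = G#3.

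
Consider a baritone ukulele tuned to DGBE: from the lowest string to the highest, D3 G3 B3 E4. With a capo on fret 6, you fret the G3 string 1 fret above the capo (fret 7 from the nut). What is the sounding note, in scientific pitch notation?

The capo raises the open G3 by 6 semitones to C♯4; fretting 1 more gives G3 + 6 + 1 = G3 + 7 semitones = D4.

D4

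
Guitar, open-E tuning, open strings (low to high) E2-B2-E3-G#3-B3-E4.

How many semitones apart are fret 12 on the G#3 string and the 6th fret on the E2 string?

22 semitones

G#3 at fret 12 → G#4 (MIDI 68); E2 at fret 6 → A#2 (MIDI 46).
68 − 46 = 22, so the two pitches are 22 semitones apart, with G#4 the higher.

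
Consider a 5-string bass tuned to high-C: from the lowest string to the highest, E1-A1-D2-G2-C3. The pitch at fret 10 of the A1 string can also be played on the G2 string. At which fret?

0

A1 at fret 10 is A1 + 10 semitones = G2.
The open G2 string is 10 semitones above the open A1, so the same pitch on the G2 string lies at fret 10 − 10 = 0.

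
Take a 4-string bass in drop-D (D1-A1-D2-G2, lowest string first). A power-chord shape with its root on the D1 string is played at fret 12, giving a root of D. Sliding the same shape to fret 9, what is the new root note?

B

Moving from fret 12 to fret 9 shifts the root by -3 semitones.
D down 3 semitones is B.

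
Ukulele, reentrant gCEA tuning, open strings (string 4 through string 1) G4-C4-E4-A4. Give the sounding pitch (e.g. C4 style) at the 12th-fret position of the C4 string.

C5

Each fret is one semitone, so C4 + 12 = C5.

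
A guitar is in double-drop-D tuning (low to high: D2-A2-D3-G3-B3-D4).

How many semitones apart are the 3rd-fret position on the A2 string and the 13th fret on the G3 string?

20 semitones

A2 at fret 3 → C3 (MIDI 48); G3 at fret 13 → G#4 (MIDI 68).
48 − 68 = -20, so the two pitches are 20 semitones apart, with G#4 the higher.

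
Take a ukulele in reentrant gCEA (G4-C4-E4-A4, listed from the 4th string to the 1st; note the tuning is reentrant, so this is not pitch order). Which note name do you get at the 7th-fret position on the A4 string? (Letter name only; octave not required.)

E

Each fret is one semitone, so A4 + 7 = E.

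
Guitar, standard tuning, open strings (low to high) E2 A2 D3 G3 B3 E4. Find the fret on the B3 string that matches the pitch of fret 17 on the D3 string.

D3 at fret 17 is D3 + 17 semitones = G4.
The open B3 string is 9 semitones above the open D3, so the same pitch on the B3 string lies at fret 17 − 9 = 8.

8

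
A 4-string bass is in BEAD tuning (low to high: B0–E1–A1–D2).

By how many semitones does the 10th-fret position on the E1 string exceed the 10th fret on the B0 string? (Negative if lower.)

E1 at fret 10 → D2 (MIDI 38); B0 at fret 10 → A1 (MIDI 33).
38 − 33 = 5, so the two pitches are 5 semitones apart.

5 semitones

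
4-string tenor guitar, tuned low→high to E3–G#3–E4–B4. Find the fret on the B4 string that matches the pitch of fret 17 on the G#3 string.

2

Fret 17 on G#3 is MIDI 56 + 17 = 73 (C#5). On the B4 string (open MIDI 71), that pitch is 73 − 71 = fret 2.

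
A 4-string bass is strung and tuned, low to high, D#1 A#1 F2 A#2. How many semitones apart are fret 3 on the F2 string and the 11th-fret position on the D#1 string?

6 semitones

F2 at fret 3 → G#2 (MIDI 44); D#1 at fret 11 → D2 (MIDI 38).
44 − 38 = 6, so the two pitches are 6 semitones apart, with G#2 the higher.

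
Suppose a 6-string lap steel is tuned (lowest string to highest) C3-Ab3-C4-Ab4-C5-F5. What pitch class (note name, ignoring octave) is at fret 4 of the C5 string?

E

The open C5 string plus 4 semitones: C–Db–D–Eb–E.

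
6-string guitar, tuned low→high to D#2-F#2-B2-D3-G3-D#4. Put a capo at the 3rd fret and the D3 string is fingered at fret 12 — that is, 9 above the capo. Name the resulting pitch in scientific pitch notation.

D4

The capo raises the open D3 by 3 semitones to F3; fretting 9 more gives D3 + 3 + 9 = D3 + 12 semitones = D4.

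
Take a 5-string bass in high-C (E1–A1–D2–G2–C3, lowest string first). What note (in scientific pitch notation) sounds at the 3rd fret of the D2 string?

The open D2 string plus 3 semitones: D–D#–E–F.
No B→C boundary is crossed, so the octave stays at 2.

F2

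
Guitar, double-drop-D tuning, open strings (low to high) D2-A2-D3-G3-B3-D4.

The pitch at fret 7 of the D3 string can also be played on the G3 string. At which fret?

2

D3 at fret 7 is D3 + 7 semitones = A3.
The open G3 string is 5 semitones above the open D3, so the same pitch on the G3 string lies at fret 7 − 5 = 2.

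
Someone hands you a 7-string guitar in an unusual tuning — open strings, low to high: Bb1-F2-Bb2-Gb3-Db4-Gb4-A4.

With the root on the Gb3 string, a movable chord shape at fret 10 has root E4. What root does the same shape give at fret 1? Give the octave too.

G3

Moving from fret 10 to fret 1 shifts the root by -9 semitones.
E4 down 9 semitones is G3.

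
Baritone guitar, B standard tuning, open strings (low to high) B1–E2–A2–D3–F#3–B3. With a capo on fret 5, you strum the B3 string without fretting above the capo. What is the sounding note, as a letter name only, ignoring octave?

E

The capo raises the open B3 by 5 semitones to E4; fretting 0 more gives B3 + 5 + 0 = B3 + 5 semitones, landing on E.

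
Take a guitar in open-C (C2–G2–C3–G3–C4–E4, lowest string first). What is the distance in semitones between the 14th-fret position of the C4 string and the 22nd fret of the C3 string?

C4 at fret 14 → D5 (MIDI 74); C3 at fret 22 → A#4 (MIDI 70).
74 − 70 = 4, so the two pitches are 4 semitones apart, with D5 the higher.

4 semitones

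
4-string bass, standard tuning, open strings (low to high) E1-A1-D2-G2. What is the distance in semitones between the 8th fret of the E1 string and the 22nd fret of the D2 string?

E1 at fret 8 → C2 (MIDI 36); D2 at fret 22 → C4 (MIDI 60).
36 − 60 = -24, so the two pitches are 24 semitones apart, with C4 the higher.

24 semitones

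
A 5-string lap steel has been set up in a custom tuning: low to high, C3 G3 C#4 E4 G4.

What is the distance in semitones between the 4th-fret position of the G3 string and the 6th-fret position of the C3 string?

5 semitones

G3 at fret 4 → B3 (MIDI 59); C3 at fret 6 → F#3 (MIDI 54).
59 − 54 = 5, so the two pitches are 5 semitones apart, with B3 the higher.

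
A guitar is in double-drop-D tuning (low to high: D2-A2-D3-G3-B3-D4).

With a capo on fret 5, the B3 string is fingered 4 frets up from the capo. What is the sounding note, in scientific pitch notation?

G#4

The capo raises the open B3 by 5 semitones to E4; fretting 4 more gives B3 + 5 + 4 = B3 + 9 semitones = G#4.
(Also written Ab.)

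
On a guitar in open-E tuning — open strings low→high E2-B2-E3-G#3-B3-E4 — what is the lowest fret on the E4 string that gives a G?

From E4, count semitones up the chromatic scale until reaching G: E–F–F#–G — 3 steps.

3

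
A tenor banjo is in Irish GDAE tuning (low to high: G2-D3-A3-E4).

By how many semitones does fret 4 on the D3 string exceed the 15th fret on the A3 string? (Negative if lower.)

-18 semitones

D3 at fret 4 → F#3 (MIDI 54); A3 at fret 15 → C5 (MIDI 72).
54 − 72 = -18, so the two pitches are 18 semitones apart.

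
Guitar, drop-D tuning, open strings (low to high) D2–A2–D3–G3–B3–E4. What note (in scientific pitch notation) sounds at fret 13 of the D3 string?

D#4

D3 is MIDI 50. Adding 13 gives 63, which is D#4.
(Equivalently spelled Eb4.)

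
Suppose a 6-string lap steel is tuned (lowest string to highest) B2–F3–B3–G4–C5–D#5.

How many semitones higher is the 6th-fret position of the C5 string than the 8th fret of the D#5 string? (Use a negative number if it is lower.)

-5 semitones

C5 at fret 6 → F#5 (MIDI 78); D#5 at fret 8 → B5 (MIDI 83).
78 − 83 = -5, so the two pitches are 5 semitones apart.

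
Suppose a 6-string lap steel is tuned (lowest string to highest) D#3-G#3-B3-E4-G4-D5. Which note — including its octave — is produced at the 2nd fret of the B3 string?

C#4

Each fret is one semitone, so B3 + 2 = C#4.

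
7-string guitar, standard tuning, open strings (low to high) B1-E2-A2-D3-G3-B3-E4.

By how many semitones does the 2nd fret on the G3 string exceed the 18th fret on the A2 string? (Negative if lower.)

-6 semitones

G3 at fret 2 → A3 (MIDI 57); A2 at fret 18 → D#4 (MIDI 63).
57 − 63 = -6, so the two pitches are 6 semitones apart.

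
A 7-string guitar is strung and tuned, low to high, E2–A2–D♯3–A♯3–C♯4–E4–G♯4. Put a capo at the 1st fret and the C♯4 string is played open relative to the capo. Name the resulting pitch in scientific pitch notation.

D4

The capo raises the open C♯4 by 1 semitone to D4; fretting 0 more gives C♯4 + 1 + 0 = C♯4 + 1 semitone = D4.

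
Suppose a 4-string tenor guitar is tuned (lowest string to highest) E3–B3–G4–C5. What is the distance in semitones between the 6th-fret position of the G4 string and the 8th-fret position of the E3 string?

G4 at fret 6 → Db5 (MIDI 73); E3 at fret 8 → C4 (MIDI 60).
73 − 60 = 13, so the two pitches are 13 semitones apart, with Db5 the higher.

13 semitones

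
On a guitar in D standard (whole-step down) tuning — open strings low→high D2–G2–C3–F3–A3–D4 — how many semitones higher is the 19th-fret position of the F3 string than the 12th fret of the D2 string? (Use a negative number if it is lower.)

22 semitones

F3 at fret 19 → C5 (MIDI 72); D2 at fret 12 → D3 (MIDI 50).
72 − 50 = 22, so the two pitches are 22 semitones apart.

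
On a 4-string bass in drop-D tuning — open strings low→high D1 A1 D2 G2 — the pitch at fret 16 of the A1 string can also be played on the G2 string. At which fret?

6

A1 at fret 16 is A1 + 16 semitones = C♯3.
The open G2 string is 10 semitones above the open A1, so the same pitch on the G2 string lies at fret 16 − 10 = 6.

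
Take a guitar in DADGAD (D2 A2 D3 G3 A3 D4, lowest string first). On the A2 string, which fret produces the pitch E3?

E3 is 7 semitones above the open A2 (A–A#–B–C–C#–D–D#–E), so it sits at fret 7.

7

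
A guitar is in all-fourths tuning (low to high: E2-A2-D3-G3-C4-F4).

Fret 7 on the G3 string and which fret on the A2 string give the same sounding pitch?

17

Fret 7 on G3 is MIDI 55 + 7 = 62 (D4). On the A2 string (open MIDI 45), that pitch is 62 − 45 = fret 17.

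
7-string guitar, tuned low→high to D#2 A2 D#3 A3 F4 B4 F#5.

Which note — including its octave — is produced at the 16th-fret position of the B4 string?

D#6

Each fret is one semitone, so B4 + 16 = D#6.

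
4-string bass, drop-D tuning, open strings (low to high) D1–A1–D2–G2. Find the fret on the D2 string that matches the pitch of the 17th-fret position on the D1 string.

D1 at fret 17 is D1 + 17 semitones = G2.
The open D2 string is 12 semitones above the open D1, so the same pitch on the D2 string lies at fret 17 − 12 = 5.

5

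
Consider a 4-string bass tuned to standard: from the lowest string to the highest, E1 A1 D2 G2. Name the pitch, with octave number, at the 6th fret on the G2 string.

C#3

Each fret is one semitone, so G2 + 6 = C#3.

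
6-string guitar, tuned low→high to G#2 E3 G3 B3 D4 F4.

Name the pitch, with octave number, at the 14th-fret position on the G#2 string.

The open G#2 string plus 14 semitones: G#–A–A#–B–…–G#–A–A#.
The walk passes from B into C once, so the octave number goes from 2 to 3.
(Equivalently spelled Bb3.)

A#3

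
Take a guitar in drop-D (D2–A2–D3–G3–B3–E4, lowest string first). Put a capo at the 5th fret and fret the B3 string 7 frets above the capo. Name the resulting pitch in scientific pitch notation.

B4

The capo raises the open B3 by 5 semitones to E4; fretting 7 more gives B3 + 5 + 7 = B3 + 12 semitones = B4.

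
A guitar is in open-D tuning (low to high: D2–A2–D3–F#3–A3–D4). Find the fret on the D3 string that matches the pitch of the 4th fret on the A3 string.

Fret 4 on A3 is MIDI 57 + 4 = 61 (C#4). On the D3 string (open MIDI 50), that pitch is 61 − 50 = fret 11.

11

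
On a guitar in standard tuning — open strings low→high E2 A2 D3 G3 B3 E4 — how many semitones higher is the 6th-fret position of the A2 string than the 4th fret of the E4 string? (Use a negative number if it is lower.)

-17 semitones

A2 at fret 6 → D#3 (MIDI 51); E4 at fret 4 → G#4 (MIDI 68).
51 − 68 = -17, so the two pitches are 17 semitones apart.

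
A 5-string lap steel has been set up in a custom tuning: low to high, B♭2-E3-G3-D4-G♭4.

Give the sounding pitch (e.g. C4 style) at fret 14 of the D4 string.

E5

D4 is MIDI 62. Adding 14 gives 76, which is E5.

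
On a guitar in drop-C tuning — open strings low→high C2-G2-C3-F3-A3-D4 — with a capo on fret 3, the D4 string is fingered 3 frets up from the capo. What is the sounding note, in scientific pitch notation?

The capo raises the open D4 by 3 semitones to F4; fretting 3 more gives D4 + 3 + 3 = D4 + 6 semitones = G#4.

G#4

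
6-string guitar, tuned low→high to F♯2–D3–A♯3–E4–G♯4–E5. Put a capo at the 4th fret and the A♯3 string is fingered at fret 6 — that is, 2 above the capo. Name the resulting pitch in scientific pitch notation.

E4

The capo raises the open A♯3 by 4 semitones to D4; fretting 2 more gives A♯3 + 4 + 2 = A♯3 + 6 semitones = E4.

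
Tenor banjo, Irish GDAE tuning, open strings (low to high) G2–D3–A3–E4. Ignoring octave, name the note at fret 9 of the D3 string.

B

The open D3 string plus 9 semitones: D–D#–E–F–F#–G–G#–A–A#–B.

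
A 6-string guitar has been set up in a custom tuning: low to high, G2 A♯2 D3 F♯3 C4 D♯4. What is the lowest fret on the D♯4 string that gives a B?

From D♯4, count semitones up the chromatic scale until reaching B: D#–E–F–F#–G–G#–A–A#–B — 8 steps.

8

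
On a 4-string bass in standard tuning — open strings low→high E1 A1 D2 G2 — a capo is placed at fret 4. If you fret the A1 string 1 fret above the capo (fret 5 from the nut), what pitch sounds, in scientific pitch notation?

D2

The capo raises the open A1 by 4 semitones to C#2; fretting 1 more gives A1 + 4 + 1 = A1 + 5 semitones = D2.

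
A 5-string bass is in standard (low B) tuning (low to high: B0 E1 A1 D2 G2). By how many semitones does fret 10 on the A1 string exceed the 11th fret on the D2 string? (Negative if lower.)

A1 at fret 10 → G2 (MIDI 43); D2 at fret 11 → C#3 (MIDI 49).
43 − 49 = -6, so the two pitches are 6 semitones apart.

-6 semitones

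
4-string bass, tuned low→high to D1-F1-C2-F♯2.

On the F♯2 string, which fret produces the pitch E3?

10

E3 is 10 semitones above the open F♯2 (F#–G–G#–A–…–D–D#–E), so it sits at fret 10.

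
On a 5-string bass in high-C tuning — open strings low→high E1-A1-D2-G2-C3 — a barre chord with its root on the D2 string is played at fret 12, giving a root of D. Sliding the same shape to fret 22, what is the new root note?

C

Moving from fret 12 to fret 22 shifts the root by 10 semitones.
D up 10 semitones is C.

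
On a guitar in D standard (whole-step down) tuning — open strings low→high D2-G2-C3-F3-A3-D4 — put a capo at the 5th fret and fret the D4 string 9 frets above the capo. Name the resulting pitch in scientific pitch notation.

E5

The capo raises the open D4 by 5 semitones to G4; fretting 9 more gives D4 + 5 + 9 = D4 + 14 semitones = E5.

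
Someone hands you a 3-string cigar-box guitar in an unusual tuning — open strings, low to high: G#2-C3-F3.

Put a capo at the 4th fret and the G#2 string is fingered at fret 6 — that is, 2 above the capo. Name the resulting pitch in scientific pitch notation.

D3

The capo raises the open G#2 by 4 semitones to C3; fretting 2 more gives G#2 + 4 + 2 = G#2 + 6 semitones = D3.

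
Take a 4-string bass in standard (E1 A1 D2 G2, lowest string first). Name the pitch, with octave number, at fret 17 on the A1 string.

A1 is MIDI 33. Adding 17 gives 50, which is D3.

D3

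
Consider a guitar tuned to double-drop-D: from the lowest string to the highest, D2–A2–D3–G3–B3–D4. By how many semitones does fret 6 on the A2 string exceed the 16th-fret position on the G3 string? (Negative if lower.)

A2 at fret 6 → D#3 (MIDI 51); G3 at fret 16 → B4 (MIDI 71).
51 − 71 = -20, so the two pitches are 20 semitones apart.

-20 semitones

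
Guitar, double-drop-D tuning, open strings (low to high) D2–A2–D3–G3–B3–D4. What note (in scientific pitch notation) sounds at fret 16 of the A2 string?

A2 is MIDI 45. Adding 16 gives 61, which is C#4.
(Equivalently spelled Db4.)

C#4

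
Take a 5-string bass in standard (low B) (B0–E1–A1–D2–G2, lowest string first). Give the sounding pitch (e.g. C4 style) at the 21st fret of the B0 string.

The open B0 string plus 21 semitones: B–C–C#–D–…–F#–G–G#.
The walk passes from B into C 2 times, so the octave number goes from 0 to 2.

G#2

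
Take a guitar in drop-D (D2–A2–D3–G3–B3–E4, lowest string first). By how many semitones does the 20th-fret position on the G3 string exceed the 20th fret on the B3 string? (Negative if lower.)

-4 semitones

G3 at fret 20 → D♯5 (MIDI 75); B3 at fret 20 → G5 (MIDI 79).
75 − 79 = -4, so the two pitches are 4 semitones apart.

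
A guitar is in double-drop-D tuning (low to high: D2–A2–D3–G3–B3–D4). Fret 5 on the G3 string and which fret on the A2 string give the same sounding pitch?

G3 at fret 5 is G3 + 5 semitones = C4.
The open A2 string is 10 semitones below the open G3, so the same pitch on the A2 string lies at fret 5 + 10 = 15.

15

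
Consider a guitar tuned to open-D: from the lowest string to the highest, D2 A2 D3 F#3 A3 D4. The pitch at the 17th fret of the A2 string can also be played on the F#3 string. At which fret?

8

A2 at fret 17 is A2 + 17 semitones = D4.
The open F#3 string is 9 semitones above the open A2, so the same pitch on the F#3 string lies at fret 17 − 9 = 8.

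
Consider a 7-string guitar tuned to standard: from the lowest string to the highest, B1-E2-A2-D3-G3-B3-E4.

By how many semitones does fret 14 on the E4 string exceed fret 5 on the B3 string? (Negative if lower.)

14 semitones

E4 at fret 14 → F#5 (MIDI 78); B3 at fret 5 → E4 (MIDI 64).
78 − 64 = 14, so the two pitches are 14 semitones apart.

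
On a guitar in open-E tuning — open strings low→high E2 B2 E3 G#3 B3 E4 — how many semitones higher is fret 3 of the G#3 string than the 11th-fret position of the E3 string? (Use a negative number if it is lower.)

G#3 at fret 3 → B3 (MIDI 59); E3 at fret 11 → D#4 (MIDI 63).
59 − 63 = -4, so the two pitches are 4 semitones apart.

-4 semitones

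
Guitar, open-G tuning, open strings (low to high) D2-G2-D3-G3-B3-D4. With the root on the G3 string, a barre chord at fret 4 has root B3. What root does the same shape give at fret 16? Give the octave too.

Moving from fret 4 to fret 16 shifts the root by 12 semitones.
B3 up 12 semitones is B4.

B4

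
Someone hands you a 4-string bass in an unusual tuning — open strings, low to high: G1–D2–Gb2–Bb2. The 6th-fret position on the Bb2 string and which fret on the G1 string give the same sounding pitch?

21

Fret 6 on Bb2 is MIDI 46 + 6 = 52 (E3). On the G1 string (open MIDI 31), that pitch is 52 − 31 = fret 21.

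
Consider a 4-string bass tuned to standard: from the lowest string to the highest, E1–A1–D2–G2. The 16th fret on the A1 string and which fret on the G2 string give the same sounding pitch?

Fret 16 on A1 is MIDI 33 + 16 = 49 (C#3). On the G2 string (open MIDI 43), that pitch is 49 − 43 = fret 6.

6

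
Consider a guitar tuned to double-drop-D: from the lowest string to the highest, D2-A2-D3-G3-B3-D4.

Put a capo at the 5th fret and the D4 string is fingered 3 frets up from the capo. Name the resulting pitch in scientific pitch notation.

The capo raises the open D4 by 5 semitones to G4; fretting 3 more gives D4 + 5 + 3 = D4 + 8 semitones = A#4.
(Also written Bb.)

A#4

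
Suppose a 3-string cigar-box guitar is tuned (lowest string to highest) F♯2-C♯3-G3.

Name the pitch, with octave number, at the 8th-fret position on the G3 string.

Each fret is one semitone, so G3 + 8 = D♯4.
(Equivalently spelled E♭4.)

D♯4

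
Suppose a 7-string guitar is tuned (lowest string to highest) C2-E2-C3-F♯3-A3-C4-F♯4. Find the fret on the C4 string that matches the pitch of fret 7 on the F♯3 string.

Fret 7 on F♯3 is MIDI 54 + 7 = 61 (C♯4). On the C4 string (open MIDI 60), that pitch is 61 − 60 = fret 1.

1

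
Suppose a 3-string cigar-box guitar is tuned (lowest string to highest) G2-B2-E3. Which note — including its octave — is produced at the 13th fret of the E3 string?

The open E3 string plus 13 semitones: E–F–F#–G–…–D#–E–F.
The walk passes from B into C once, so the octave number goes from 3 to 4.

F4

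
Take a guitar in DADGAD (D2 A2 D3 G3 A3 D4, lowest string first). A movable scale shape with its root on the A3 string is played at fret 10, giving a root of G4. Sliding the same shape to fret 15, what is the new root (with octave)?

Moving from fret 10 to fret 15 shifts the root by 5 semitones.
G4 up 5 semitones is C5.

C5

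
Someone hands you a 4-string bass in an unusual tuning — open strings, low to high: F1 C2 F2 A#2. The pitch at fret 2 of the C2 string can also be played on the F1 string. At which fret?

C2 at fret 2 is C2 + 2 semitones = D2.
The open F1 string is 7 semitones below the open C2, so the same pitch on the F1 string lies at fret 2 + 7 = 9.

9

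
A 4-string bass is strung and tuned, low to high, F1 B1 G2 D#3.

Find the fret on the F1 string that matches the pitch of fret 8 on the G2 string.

G2 at fret 8 is G2 + 8 semitones = D#3.
The open F1 string is 14 semitones below the open G2, so the same pitch on the F1 string lies at fret 8 + 14 = 22.

22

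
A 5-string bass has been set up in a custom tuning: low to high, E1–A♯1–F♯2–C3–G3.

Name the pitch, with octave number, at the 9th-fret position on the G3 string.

Each fret is one semitone, so G3 + 9 = E4.

E4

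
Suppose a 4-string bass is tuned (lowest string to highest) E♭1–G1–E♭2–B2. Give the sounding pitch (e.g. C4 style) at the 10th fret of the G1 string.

G1 is MIDI 31. Adding 10 gives 41, which is F2.

F2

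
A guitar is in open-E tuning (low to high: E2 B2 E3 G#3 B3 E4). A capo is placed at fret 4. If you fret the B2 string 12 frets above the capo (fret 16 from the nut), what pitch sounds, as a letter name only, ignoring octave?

D#

The capo raises the open B2 by 4 semitones to D#3; fretting 12 more gives B2 + 4 + 12 = B2 + 16 semitones, landing on D#.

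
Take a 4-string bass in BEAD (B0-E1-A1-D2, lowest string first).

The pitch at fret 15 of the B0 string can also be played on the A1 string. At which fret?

5

B0 at fret 15 is B0 + 15 semitones = D2.
The open A1 string is 10 semitones above the open B0, so the same pitch on the A1 string lies at fret 15 − 10 = 5.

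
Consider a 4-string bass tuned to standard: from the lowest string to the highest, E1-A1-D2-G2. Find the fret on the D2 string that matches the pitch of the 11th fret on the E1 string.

E1 at fret 11 is E1 + 11 semitones = D#2.
The open D2 string is 10 semitones above the open E1, so the same pitch on the D2 string lies at fret 11 − 10 = 1.

1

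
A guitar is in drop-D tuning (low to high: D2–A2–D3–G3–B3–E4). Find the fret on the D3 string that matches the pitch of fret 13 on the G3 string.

Fret 13 on G3 is MIDI 55 + 13 = 68 (G♯4). On the D3 string (open MIDI 50), that pitch is 68 − 50 = fret 18.

18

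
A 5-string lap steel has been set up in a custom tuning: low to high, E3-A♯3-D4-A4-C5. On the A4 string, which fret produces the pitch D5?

5

D5 is 5 semitones above the open A4 (A–A#–B–C–C#–D), so it sits at fret 5.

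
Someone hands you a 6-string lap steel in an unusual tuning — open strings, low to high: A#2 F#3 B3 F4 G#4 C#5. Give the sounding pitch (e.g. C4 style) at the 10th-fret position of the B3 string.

A4

Each fret is one semitone, so B3 + 10 = A4.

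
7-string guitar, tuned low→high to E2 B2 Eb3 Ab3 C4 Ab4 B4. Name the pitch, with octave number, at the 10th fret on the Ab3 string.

Each fret is one semitone, so Ab3 + 10 = Gb4.
(Equivalently spelled F#4.)

Gb4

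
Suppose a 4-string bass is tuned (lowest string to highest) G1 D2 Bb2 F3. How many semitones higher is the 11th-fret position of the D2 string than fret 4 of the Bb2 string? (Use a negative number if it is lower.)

-1 semitone

D2 at fret 11 → Db3 (MIDI 49); Bb2 at fret 4 → D3 (MIDI 50).
49 − 50 = -1, so the two pitches are 1 semitone apart.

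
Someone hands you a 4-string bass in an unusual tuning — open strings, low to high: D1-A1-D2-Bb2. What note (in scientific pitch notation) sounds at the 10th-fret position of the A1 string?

Each fret is one semitone, so A1 + 10 = G2.

G2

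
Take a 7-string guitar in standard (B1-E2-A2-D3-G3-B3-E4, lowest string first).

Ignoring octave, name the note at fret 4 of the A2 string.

A2 is MIDI 45. Adding 4 gives 49; 49 mod 12 = 1, i.e. C#.

C#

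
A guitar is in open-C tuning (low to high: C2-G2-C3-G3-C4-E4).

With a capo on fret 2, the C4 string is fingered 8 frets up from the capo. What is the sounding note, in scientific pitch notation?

The capo raises the open C4 by 2 semitones to D4; fretting 8 more gives C4 + 2 + 8 = C4 + 10 semitones = A♯4.

A♯4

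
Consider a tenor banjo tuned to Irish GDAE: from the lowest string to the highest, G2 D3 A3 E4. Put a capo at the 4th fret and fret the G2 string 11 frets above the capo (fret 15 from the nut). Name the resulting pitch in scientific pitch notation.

The capo raises the open G2 by 4 semitones to B2; fretting 11 more gives G2 + 4 + 11 = G2 + 15 semitones = A#3.

A#3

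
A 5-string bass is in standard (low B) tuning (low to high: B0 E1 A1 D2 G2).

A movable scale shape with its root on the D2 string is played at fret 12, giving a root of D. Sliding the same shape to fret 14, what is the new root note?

Moving from fret 12 to fret 14 shifts the root by 2 semitones.
D up 2 semitones is E.

E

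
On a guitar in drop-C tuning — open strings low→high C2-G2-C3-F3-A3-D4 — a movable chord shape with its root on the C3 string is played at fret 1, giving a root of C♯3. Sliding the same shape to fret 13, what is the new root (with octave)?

Moving from fret 1 to fret 13 shifts the root by 12 semitones.
C♯3 up 12 semitones is C♯4.

C♯4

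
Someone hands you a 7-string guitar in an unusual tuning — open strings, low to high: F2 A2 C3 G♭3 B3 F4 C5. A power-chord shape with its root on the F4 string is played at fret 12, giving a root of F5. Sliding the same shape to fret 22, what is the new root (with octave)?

Moving from fret 12 to fret 22 shifts the root by 10 semitones.
F5 up 10 semitones is E♭6.

E♭6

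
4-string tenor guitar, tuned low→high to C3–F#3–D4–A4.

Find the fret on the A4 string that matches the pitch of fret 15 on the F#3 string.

F#3 at fret 15 is F#3 + 15 semitones = A4.
The open A4 string is 15 semitones above the open F#3, so the same pitch on the A4 string lies at fret 15 − 15 = 0.

0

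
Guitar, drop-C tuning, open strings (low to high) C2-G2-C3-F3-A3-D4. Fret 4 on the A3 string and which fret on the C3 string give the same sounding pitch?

A3 at fret 4 is A3 + 4 semitones = C#4.
The open C3 string is 9 semitones below the open A3, so the same pitch on the C3 string lies at fret 4 + 9 = 13.

13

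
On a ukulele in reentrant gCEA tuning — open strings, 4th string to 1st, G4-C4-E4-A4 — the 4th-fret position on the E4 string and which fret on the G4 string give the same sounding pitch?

E4 at fret 4 is E4 + 4 semitones = G#4.
The open G4 string is 3 semitones above the open E4, so the same pitch on the G4 string lies at fret 4 − 3 = 1.

1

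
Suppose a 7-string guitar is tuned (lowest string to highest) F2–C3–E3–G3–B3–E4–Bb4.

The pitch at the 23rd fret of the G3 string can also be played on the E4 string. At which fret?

Fret 23 on G3 is MIDI 55 + 23 = 78 (Gb5). On the E4 string (open MIDI 64), that pitch is 78 − 64 = fret 14.

14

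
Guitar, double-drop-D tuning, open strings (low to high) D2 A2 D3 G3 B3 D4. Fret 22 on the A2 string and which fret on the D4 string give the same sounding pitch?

5

A2 at fret 22 is A2 + 22 semitones = G4.
The open D4 string is 17 semitones above the open A2, so the same pitch on the D4 string lies at fret 22 − 17 = 5.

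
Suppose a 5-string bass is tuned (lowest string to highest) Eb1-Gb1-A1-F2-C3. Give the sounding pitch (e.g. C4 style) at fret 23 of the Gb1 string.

F3

The open Gb1 string plus 23 semitones: Gb–G–Ab–A–…–Eb–E–F.
The walk passes from B into C 2 times, so the octave number goes from 1 to 3.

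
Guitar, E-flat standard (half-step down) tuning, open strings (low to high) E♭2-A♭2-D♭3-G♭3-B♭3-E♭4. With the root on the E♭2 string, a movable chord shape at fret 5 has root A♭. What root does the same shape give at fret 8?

Moving from fret 5 to fret 8 shifts the root by 3 semitones.
A♭ up 3 semitones is B.

B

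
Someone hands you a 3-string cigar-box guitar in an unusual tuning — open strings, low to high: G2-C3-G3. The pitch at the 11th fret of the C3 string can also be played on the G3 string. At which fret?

4

Fret 11 on C3 is MIDI 48 + 11 = 59 (B3). On the G3 string (open MIDI 55), that pitch is 59 − 55 = fret 4.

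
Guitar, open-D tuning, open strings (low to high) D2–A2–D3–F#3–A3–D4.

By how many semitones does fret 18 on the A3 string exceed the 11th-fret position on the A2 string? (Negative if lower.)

A3 at fret 18 → D#5 (MIDI 75); A2 at fret 11 → G#3 (MIDI 56).
75 − 56 = 19, so the two pitches are 19 semitones apart.

19 semitones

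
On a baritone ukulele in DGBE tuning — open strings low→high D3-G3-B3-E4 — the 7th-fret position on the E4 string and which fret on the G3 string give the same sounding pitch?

Fret 7 on E4 is MIDI 64 + 7 = 71 (B4). On the G3 string (open MIDI 55), that pitch is 71 − 55 = fret 16.

16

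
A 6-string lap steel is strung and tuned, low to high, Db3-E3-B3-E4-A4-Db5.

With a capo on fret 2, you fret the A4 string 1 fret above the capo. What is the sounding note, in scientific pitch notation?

C5

The capo raises the open A4 by 2 semitones to B4; fretting 1 more gives A4 + 2 + 1 = A4 + 3 semitones = C5.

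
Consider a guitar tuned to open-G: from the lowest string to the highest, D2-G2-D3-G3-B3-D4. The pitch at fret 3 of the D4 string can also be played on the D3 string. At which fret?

Fret 3 on D4 is MIDI 62 + 3 = 65 (F4). On the D3 string (open MIDI 50), that pitch is 65 − 50 = fret 15.

15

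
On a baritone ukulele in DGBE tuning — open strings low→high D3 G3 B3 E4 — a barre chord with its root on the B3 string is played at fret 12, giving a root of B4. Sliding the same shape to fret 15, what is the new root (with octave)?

Moving from fret 12 to fret 15 shifts the root by 3 semitones.
B4 up 3 semitones is D5.

D5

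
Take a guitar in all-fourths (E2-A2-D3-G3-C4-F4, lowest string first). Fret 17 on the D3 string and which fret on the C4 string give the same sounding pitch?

D3 at fret 17 is D3 + 17 semitones = G4.
The open C4 string is 10 semitones above the open D3, so the same pitch on the C4 string lies at fret 17 − 10 = 7.

7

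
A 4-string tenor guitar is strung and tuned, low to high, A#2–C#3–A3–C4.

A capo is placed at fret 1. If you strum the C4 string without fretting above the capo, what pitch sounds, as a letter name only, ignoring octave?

C#

The capo raises the open C4 by 1 semitone to C#4; fretting 0 more gives C4 + 1 + 0 = C4 + 1 semitone, landing on C#.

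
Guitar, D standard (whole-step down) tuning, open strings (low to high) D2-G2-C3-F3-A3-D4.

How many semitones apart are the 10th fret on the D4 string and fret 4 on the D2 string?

D4 at fret 10 → C5 (MIDI 72); D2 at fret 4 → F#2 (MIDI 42).
72 − 42 = 30, so the two pitches are 30 semitones apart, with C5 the higher.

30 semitones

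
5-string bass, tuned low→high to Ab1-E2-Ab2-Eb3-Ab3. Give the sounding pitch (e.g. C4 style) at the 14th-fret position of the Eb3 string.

F4

The open Eb3 string plus 14 semitones: Eb–E–F–Gb–…–Eb–E–F.
The walk passes from B into C once, so the octave number goes from 3 to 4.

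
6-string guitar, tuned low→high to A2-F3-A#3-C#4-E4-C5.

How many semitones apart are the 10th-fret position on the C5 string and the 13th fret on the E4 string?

C5 at fret 10 → A#5 (MIDI 82); E4 at fret 13 → F5 (MIDI 77).
82 − 77 = 5, so the two pitches are 5 semitones apart, with A#5 the higher.

5 semitones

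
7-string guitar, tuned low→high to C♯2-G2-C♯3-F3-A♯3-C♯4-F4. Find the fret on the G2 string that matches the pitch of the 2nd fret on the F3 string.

12

F3 at fret 2 is F3 + 2 semitones = G3.
The open G2 string is 10 semitones below the open F3, so the same pitch on the G2 string lies at fret 2 + 10 = 12.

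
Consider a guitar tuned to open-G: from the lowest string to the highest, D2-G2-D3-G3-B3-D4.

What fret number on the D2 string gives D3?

12

D3 is 12 semitones above the open D2 (D–D#–E–F–…–C–C#–D), so it sits at fret 12.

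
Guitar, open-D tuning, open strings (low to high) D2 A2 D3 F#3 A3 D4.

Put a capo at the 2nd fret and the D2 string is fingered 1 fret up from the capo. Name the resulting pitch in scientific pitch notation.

The capo raises the open D2 by 2 semitones to E2; fretting 1 more gives D2 + 2 + 1 = D2 + 3 semitones = F2.

F2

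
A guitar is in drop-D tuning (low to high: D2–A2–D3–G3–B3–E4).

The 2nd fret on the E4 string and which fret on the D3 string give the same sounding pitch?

E4 at fret 2 is E4 + 2 semitones = F#4.
The open D3 string is 14 semitones below the open E4, so the same pitch on the D3 string lies at fret 2 + 14 = 16.

16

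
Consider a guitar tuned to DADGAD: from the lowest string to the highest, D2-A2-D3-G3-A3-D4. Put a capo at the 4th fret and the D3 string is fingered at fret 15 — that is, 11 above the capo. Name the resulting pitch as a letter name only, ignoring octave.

F

The capo raises the open D3 by 4 semitones to F♯3; fretting 11 more gives D3 + 4 + 11 = D3 + 15 semitones, landing on F.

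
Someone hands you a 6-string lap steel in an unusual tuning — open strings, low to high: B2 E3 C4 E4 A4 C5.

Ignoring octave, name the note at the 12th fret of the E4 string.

E

E4 is MIDI 64. Adding 12 gives 76; 76 mod 12 = 4, i.e. E.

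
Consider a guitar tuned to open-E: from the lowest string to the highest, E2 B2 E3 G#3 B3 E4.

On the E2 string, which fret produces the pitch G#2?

4

G#2 is 4 semitones above the open E2 (E–F–F#–G–G#), so it sits at fret 4.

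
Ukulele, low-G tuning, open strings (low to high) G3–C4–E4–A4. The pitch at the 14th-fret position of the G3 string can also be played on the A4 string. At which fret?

0

Fret 14 on G3 is MIDI 55 + 14 = 69 (A4). On the A4 string (open MIDI 69), that pitch is 69 − 69 = fret 0.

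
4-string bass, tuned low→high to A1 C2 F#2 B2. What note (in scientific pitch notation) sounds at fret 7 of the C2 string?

G2

Each fret is one semitone, so C2 + 7 = G2.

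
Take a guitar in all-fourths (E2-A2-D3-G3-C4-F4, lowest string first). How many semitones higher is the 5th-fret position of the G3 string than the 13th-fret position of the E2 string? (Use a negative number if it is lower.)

G3 at fret 5 → C4 (MIDI 60); E2 at fret 13 → F3 (MIDI 53).
60 − 53 = 7, so the two pitches are 7 semitones apart.

7 semitones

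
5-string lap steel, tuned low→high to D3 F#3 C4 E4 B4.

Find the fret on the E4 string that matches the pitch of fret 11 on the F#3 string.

1

Fret 11 on F#3 is MIDI 54 + 11 = 65 (F4). On the E4 string (open MIDI 64), that pitch is 65 − 64 = fret 1.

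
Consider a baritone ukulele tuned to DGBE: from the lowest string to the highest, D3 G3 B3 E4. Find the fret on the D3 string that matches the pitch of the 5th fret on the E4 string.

19

E4 at fret 5 is E4 + 5 semitones = A4.
The open D3 string is 14 semitones below the open E4, so the same pitch on the D3 string lies at fret 5 + 14 = 19.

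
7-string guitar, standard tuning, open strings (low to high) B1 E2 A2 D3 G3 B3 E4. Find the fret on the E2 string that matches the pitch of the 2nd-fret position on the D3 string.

12

Fret 2 on D3 is MIDI 50 + 2 = 52 (E3). On the E2 string (open MIDI 40), that pitch is 52 − 40 = fret 12.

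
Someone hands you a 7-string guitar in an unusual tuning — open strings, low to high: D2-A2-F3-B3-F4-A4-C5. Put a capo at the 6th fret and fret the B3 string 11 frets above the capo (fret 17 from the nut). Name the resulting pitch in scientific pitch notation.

The capo raises the open B3 by 6 semitones to F4; fretting 11 more gives B3 + 6 + 11 = B3 + 17 semitones = E5.

E5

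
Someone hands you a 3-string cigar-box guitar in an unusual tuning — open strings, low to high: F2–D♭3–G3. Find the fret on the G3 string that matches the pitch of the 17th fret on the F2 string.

3

Fret 17 on F2 is MIDI 41 + 17 = 58 (B♭3). On the G3 string (open MIDI 55), that pitch is 58 − 55 = fret 3.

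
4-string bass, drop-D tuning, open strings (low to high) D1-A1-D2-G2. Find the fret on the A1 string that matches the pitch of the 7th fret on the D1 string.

Fret 7 on D1 is MIDI 26 + 7 = 33 (A1). On the A1 string (open MIDI 33), that pitch is 33 − 33 = fret 0.

0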